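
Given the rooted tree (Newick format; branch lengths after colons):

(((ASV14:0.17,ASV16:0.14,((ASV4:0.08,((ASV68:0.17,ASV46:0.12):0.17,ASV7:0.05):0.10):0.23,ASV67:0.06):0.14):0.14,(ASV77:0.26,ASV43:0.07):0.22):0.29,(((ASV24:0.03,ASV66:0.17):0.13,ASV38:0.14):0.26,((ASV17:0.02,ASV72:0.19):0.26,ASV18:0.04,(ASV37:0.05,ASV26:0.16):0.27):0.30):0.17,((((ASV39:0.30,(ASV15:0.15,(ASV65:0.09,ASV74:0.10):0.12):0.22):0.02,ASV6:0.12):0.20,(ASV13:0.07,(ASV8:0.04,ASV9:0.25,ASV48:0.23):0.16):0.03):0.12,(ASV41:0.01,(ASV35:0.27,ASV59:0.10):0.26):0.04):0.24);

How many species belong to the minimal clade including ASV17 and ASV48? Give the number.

29

The MRCA of ASV17 and ASV48 is the root, so the clade is the entire tree.
That clade contains 29 terminal taxa: ASV13, ASV14, ASV15, ASV16, ASV17, ASV18, ASV24, ASV26, ASV35, ASV37, ASV38, ASV39, ASV4, ASV41, ASV43, ASV46, ASV48, ASV59, ASV6, ASV65, ASV66, ASV67, ASV68, ASV7, ASV72, ASV74, ASV77, ASV8, ASV9.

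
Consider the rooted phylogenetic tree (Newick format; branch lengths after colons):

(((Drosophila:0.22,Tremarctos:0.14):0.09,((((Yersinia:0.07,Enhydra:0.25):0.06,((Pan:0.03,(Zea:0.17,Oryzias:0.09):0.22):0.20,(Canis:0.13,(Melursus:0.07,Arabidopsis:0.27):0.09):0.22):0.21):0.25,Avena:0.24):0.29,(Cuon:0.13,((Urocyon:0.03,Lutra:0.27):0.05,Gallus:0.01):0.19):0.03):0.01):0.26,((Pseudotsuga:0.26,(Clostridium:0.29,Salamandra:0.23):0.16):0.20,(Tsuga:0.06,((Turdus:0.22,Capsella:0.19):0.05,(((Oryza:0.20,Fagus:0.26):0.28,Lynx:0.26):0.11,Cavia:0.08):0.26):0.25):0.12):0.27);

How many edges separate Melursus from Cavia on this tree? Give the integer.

13

The MRCA of Melursus and Cavia is the root of the tree.
From Melursus up to that node: 8 branches. From Cavia up to the same node: 5 branches. Total: 8 + 5 = 13.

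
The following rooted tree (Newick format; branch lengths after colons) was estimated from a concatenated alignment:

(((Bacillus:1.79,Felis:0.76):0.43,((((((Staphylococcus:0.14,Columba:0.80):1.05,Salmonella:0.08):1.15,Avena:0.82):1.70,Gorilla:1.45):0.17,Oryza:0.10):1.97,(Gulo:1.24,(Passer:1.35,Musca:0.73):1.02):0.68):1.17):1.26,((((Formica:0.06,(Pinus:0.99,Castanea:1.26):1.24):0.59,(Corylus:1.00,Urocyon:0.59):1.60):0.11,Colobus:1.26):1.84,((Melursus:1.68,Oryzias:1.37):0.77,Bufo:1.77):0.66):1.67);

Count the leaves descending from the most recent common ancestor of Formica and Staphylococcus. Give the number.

20

The MRCA of Formica and Staphylococcus is the root, so the clade is the entire tree.
That clade contains 20 terminal taxa: Avena, Bacillus, Bufo, Castanea, Colobus, Columba, Corylus, Felis, Formica, Gorilla, Gulo, Melursus, Musca, Oryza, Oryzias, Passer, Pinus, Salmonella, Staphylococcus, Urocyon.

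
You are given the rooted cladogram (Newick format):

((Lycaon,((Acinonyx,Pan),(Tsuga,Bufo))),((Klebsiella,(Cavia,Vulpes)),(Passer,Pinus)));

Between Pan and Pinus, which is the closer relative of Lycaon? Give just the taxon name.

The MRCA of Lycaon and Pan subtends (Lycaon,((Acinonyx,Pan),(Tsuga,Bufo))) (5 taxa).
The MRCA of Lycaon and Pinus is the root, subtending the entire tree (10 taxa).
The first is nested inside the second, so Lycaon shares a more recent common ancestor with Pan.

Pan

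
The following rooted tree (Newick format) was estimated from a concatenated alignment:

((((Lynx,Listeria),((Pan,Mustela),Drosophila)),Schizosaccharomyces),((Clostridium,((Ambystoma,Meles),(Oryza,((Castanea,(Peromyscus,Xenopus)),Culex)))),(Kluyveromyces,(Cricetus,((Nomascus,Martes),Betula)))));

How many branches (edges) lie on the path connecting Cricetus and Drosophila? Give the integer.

8

The MRCA of Cricetus and Drosophila is the root of the tree.
From Cricetus up to that node: 4 branches. From Drosophila up to the same node: 4 branches. Total: 4 + 4 = 8.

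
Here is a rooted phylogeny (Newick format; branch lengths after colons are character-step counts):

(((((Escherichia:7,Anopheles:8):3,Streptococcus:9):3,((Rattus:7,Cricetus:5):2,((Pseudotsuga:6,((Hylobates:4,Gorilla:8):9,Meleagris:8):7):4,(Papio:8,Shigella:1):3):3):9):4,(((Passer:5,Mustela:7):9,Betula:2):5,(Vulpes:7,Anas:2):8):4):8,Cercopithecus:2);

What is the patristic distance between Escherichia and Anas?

31

The path runs Escherichia → … → MRCA → … → Anas; the MRCA is the node subtending ((((Escherichia,Anopheles),Streptococcus),((Rattus,Cricetus),((Pseudotsuga,((Hylobates,Gorilla),Meleagris)),(Papio,Shigella)))),(((Passer,Mustela),Betula),(Vulpes,Anas))).
Branch lengths along that path: 7 + 3 + 3 + 4 + 4 + 8 + 2 = 31.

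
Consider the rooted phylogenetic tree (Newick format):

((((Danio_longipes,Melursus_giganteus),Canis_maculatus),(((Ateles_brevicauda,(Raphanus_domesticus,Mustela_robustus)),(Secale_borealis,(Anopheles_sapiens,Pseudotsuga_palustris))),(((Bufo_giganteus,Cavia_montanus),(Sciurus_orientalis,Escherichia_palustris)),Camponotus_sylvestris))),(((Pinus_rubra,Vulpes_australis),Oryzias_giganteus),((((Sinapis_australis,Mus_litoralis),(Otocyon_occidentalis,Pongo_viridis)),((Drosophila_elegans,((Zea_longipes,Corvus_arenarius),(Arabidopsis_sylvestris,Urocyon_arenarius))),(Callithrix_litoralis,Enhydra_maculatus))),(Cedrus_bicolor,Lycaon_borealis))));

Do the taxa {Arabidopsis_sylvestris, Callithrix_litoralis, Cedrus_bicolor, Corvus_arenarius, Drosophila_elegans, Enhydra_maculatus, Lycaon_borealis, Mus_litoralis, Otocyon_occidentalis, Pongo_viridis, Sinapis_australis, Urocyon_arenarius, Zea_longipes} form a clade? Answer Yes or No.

The most recent common ancestor of these taxa subtends ((((Sinapis_australis,Mus_litoralis),(Otocyon_occidentalis,Pongo_viridis)),((Drosophila_elegans,((Zea_longipes,Corvus_arenarius),(Arabidopsis_sylvestris,Urocyon_arenarius))),(Callithrix_litoralis,Enhydra_maculatus))),(Cedrus_bicolor,Lycaon_borealis)).
That clade has exactly 13 tips — every listed taxon and nothing else — so the group is monophyletic.

Yes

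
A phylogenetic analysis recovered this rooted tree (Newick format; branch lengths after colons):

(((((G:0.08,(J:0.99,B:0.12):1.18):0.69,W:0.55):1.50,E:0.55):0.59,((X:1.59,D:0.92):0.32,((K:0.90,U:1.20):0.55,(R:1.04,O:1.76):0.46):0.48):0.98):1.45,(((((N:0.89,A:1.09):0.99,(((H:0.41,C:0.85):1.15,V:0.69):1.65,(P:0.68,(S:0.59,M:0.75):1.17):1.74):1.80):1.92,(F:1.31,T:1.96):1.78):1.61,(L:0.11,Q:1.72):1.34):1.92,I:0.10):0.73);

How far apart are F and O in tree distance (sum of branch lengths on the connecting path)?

12.48

The path runs F → … → MRCA → … → O; the MRCA is the root of the tree.
Branch lengths along that path: 1.31 + 1.78 + 1.61 + 1.92 + 0.73 + 1.45 + 0.98 + 0.48 + 0.46 + 1.76 = 12.48.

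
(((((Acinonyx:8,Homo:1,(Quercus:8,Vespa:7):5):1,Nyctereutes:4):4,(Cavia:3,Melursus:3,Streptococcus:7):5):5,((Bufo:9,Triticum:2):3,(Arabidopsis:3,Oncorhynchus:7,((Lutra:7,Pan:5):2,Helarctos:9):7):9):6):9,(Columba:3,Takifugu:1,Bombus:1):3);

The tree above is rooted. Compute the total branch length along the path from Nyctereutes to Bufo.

The path runs Nyctereutes → … → MRCA → … → Bufo; the MRCA is the node subtending ((((Acinonyx,Homo,(Quercus,Vespa)),Nyctereutes),(Cavia,Melursus,Streptococcus)),((Bufo,Triticum),(Arabidopsis,Oncorhynchus,((Lutra,Pan),Helarctos)))).
Branch lengths along that path: 4 + 4 + 5 + 6 + 3 + 9 = 31.

31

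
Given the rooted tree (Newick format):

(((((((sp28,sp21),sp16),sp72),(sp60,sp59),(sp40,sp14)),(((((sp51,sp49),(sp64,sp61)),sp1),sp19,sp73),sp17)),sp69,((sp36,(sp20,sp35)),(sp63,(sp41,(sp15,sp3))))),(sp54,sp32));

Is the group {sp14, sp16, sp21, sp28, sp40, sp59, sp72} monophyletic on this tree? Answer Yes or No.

The MRCA of the listed taxa subtends ((((sp28,sp21),sp16),sp72),(sp60,sp59),(sp40,sp14)).
That clade also contains sp60, which is not in the proposed group, so the group is not monophyletic.

No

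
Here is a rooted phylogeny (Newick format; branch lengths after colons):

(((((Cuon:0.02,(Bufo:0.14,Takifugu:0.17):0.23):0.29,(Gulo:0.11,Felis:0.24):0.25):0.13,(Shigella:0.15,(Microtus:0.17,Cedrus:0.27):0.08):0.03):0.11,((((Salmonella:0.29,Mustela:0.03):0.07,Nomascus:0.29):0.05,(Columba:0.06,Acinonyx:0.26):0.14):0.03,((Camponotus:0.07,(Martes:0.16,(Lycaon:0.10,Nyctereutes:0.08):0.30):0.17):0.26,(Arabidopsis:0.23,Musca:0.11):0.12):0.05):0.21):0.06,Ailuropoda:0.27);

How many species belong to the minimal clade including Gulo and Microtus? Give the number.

The MRCA of Gulo and Microtus is the node subtending (((Cuon,(Bufo,Takifugu)),(Gulo,Felis)),(Shigella,(Microtus,Cedrus))).
That clade contains 8 terminal taxa: Bufo, Cedrus, Cuon, Felis, Gulo, Microtus, Shigella, Takifugu.

8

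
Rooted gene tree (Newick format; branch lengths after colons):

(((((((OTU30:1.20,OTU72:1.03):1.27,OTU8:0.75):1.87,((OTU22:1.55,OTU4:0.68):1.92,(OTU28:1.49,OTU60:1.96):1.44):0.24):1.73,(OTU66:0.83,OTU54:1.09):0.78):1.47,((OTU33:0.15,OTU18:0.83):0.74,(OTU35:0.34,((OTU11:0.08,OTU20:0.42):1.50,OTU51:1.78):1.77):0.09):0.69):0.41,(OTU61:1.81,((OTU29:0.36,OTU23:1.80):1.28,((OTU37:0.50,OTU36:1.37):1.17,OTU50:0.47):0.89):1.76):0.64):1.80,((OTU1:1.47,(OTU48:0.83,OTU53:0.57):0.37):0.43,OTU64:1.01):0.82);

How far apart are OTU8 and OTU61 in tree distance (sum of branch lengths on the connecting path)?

8.68

The path runs OTU8 → … → MRCA → … → OTU61; the MRCA is the node subtending ((((((OTU30,OTU72),OTU8),((OTU22,OTU4),(OTU28,OTU60))),(OTU66,OTU54)),((OTU33,OTU18),(OTU35,((OTU11,OTU20),OTU51)))),(OTU61,((OTU29,OTU23),((OTU37,OTU36),OTU50)))).
Branch lengths along that path: 0.75 + 1.87 + 1.73 + 1.47 + 0.41 + 0.64 + 1.81 = 8.68.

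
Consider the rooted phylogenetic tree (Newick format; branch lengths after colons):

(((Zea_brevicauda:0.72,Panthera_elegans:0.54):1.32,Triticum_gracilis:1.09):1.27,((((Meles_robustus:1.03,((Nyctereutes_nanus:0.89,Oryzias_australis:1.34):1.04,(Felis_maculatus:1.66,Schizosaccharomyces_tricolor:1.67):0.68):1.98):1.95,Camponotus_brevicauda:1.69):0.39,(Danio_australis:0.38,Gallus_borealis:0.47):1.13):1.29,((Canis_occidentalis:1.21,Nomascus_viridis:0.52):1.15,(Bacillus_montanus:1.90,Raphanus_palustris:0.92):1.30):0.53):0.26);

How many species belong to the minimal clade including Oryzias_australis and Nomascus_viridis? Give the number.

The MRCA of Oryzias_australis and Nomascus_viridis is the node subtending ((((Meles_robustus,((Nyctereutes_nanus,Oryzias_australis),(Felis_maculatus,Schizosaccharomyces_tricolor))),Camponotus_brevicauda),(Danio_australis,Gallus_borealis)),((Canis_occidentalis,Nomascus_viridis),(Bacillus_montanus,Raphanus_palustris))).
That clade contains 12 terminal taxa: Bacillus_montanus, Camponotus_brevicauda, Canis_occidentalis, Danio_australis, Felis_maculatus, Gallus_borealis, Meles_robustus, Nomascus_viridis, Nyctereutes_nanus, Oryzias_australis, Raphanus_palustris, Schizosaccharomyces_tricolor.

12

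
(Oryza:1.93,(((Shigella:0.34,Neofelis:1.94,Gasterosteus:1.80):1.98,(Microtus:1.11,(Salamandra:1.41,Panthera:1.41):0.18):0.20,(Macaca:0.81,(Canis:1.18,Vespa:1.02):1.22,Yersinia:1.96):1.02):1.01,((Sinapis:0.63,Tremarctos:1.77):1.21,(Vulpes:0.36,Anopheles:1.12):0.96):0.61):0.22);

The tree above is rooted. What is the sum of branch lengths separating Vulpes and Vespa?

The path runs Vulpes → … → MRCA → … → Vespa; the MRCA is the node subtending (((Shigella,Neofelis,Gasterosteus),(Microtus,(Salamandra,Panthera)),(Macaca,(Canis,Vespa),Yersinia)),((Sinapis,Tremarctos),(Vulpes,Anopheles))).
Branch lengths along that path: 0.36 + 0.96 + 0.61 + 1.01 + 1.02 + 1.22 + 1.02 = 6.20.

6.20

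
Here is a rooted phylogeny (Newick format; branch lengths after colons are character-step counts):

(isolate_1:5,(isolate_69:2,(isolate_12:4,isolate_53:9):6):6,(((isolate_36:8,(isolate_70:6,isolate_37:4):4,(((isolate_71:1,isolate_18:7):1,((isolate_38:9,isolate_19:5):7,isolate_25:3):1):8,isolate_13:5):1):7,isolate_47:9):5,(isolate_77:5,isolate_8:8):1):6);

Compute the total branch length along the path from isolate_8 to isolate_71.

The path runs isolate_8 → … → MRCA → … → isolate_71; the MRCA is the node subtending (((isolate_36,(isolate_70,isolate_37),(((isolate_71,isolate_18),((isolate_38,isolate_19),isolate_25)),isolate_13)),isolate_47),(isolate_77,isolate_8)).
Branch lengths along that path: 8 + 1 + 5 + 7 + 1 + 8 + 1 + 1 = 32.

32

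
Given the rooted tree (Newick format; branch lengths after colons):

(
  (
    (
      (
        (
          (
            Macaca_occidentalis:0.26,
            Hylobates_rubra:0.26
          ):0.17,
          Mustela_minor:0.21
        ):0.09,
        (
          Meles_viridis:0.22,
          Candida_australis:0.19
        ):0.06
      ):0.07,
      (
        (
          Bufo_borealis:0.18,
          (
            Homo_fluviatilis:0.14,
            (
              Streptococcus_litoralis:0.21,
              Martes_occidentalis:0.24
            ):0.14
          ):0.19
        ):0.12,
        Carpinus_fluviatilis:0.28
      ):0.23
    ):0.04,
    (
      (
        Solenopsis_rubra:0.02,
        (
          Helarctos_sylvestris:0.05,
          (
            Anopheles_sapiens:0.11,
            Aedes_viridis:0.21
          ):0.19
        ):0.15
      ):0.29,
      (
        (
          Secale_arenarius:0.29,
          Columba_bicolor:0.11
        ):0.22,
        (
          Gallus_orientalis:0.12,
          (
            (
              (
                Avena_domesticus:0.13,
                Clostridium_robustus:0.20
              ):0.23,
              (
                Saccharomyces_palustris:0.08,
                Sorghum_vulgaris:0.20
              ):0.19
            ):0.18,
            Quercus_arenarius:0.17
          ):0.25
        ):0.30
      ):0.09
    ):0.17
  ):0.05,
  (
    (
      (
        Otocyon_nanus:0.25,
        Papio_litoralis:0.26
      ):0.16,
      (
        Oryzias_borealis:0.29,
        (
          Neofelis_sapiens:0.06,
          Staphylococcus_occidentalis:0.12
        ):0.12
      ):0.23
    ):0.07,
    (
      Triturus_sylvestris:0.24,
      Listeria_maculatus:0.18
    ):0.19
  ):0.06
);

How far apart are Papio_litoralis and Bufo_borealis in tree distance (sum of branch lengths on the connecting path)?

The path runs Papio_litoralis → … → MRCA → … → Bufo_borealis; the MRCA is the root of the tree.
Branch lengths along that path: 0.26 + 0.16 + 0.07 + 0.06 + 0.05 + 0.04 + 0.23 + 0.12 + 0.18 = 1.17.

1.17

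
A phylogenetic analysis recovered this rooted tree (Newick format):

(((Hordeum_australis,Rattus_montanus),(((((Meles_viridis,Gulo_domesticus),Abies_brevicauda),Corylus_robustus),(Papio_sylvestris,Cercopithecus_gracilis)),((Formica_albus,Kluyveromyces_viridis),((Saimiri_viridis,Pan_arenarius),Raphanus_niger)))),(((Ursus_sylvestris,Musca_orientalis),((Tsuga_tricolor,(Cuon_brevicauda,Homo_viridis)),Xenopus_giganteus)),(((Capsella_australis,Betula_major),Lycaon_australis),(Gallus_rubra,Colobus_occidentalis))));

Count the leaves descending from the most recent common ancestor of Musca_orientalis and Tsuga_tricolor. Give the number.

The MRCA of Musca_orientalis and Tsuga_tricolor is the node subtending ((Ursus_sylvestris,Musca_orientalis),((Tsuga_tricolor,(Cuon_brevicauda,Homo_viridis)),Xenopus_giganteus)).
That clade contains 6 terminal taxa: Cuon_brevicauda, Homo_viridis, Musca_orientalis, Tsuga_tricolor, Ursus_sylvestris, Xenopus_giganteus.

6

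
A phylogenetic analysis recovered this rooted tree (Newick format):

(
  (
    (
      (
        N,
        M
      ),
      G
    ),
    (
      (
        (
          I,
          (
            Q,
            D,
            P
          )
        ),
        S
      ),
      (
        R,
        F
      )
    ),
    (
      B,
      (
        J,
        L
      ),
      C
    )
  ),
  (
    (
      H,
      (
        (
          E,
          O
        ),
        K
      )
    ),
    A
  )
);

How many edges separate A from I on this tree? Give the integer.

7

The MRCA of A and I is the root of the tree.
From A up to that node: 2 branches. From I up to the same node: 5 branches. Total: 2 + 5 = 7.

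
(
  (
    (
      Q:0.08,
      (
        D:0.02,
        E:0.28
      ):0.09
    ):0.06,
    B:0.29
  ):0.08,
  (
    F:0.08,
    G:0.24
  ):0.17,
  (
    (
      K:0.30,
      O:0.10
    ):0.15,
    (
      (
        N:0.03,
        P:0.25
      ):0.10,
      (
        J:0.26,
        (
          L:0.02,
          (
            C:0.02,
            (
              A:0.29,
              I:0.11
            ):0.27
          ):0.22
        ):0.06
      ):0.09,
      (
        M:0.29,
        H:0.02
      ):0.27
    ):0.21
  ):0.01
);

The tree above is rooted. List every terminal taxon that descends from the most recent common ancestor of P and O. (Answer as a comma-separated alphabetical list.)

Tracing P: it sits inside (N,P).
Tracing O: it sits inside (K,O).
The smallest clade enclosing both is ((K,O),((N,P),(J,(L,(C,(A,I)))),(M,H))); the answer is its 11 terminal taxa in alphabetical order.

A, C, H, I, J, K, L, M, N, O, P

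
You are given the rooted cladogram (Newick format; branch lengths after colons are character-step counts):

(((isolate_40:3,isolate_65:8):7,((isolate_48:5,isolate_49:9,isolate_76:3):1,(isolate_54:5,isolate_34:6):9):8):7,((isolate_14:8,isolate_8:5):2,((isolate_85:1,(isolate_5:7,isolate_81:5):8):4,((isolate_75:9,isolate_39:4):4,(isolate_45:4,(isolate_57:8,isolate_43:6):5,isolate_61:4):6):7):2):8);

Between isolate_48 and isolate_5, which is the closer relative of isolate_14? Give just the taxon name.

isolate_5

The MRCA of isolate_14 and isolate_5 subtends ((isolate_14,isolate_8),((isolate_85,(isolate_5,isolate_81)),((isolate_75,isolate_39),(isolate_45,(isolate_57,isolate_43),isolate_61)))) (11 taxa).
The MRCA of isolate_14 and isolate_48 is the root, subtending the entire tree (18 taxa).
The first is nested inside the second, so isolate_14 shares a more recent common ancestor with isolate_5.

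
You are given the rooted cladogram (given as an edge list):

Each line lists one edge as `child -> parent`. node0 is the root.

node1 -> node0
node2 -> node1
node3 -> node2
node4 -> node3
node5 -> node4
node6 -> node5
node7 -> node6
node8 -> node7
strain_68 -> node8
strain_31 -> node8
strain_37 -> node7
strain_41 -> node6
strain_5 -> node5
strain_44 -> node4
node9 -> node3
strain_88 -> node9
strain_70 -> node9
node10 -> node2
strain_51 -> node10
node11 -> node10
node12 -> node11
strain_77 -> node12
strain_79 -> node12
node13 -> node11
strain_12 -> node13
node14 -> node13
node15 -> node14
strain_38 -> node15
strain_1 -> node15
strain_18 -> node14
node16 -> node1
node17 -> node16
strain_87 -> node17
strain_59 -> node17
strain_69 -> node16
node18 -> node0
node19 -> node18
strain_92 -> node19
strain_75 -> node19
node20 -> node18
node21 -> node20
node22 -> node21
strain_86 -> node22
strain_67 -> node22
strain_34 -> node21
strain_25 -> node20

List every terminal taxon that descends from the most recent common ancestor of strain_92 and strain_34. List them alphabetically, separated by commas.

Tracing strain_92: it sits inside (strain_92,strain_75).
Tracing strain_34: it sits inside ((strain_86,strain_67),strain_34).
The smallest clade enclosing both is ((strain_92,strain_75),(((strain_86,strain_67),strain_34),strain_25)); the answer is its 6 terminal taxa in alphabetical order.

strain_25, strain_34, strain_67, strain_75, strain_86, strain_92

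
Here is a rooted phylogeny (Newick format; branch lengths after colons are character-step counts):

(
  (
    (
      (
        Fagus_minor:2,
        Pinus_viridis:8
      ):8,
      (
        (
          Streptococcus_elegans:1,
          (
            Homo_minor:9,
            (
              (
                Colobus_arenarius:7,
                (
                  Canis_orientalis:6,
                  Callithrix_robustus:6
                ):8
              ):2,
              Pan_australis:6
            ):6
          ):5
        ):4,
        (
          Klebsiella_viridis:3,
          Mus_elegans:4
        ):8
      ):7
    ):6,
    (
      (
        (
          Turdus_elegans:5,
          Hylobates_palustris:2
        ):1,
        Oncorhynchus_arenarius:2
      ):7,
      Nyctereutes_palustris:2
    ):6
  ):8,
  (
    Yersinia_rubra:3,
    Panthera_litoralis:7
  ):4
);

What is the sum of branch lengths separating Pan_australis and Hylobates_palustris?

The path runs Pan_australis → … → MRCA → … → Hylobates_palustris; the MRCA is the node subtending (((Fagus_minor,Pinus_viridis),((Streptococcus_elegans,(Homo_minor,((Colobus_arenarius,(Canis_orientalis,Callithrix_robustus)),Pan_australis))),(Klebsiella_viridis,Mus_elegans))),(((Turdus_elegans,Hylobates_palustris),Oncorhynchus_arenarius),Nyctereutes_palustris)).
Branch lengths along that path: 6 + 6 + 5 + 4 + 7 + 6 + 6 + 7 + 1 + 2 = 50.

50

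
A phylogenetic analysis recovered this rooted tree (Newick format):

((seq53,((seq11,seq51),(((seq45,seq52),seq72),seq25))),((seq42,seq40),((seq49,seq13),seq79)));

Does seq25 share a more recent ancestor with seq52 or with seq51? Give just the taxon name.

seq52

The MRCA of seq25 and seq52 subtends (((seq45,seq52),seq72),seq25) (4 taxa).
The MRCA of seq25 and seq51 subtends ((seq11,seq51),(((seq45,seq52),seq72),seq25)) (6 taxa).
The first is nested inside the second, so seq25 shares a more recent common ancestor with seq52.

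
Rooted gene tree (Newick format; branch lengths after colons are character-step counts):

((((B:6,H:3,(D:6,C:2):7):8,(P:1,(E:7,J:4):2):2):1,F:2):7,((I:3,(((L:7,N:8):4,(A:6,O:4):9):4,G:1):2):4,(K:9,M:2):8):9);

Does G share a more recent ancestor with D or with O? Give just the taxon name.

O

The MRCA of G and O subtends (((L,N),(A,O)),G) (5 taxa).
The MRCA of G and D is the root, subtending the entire tree (16 taxa).
The first is nested inside the second, so G shares a more recent common ancestor with O.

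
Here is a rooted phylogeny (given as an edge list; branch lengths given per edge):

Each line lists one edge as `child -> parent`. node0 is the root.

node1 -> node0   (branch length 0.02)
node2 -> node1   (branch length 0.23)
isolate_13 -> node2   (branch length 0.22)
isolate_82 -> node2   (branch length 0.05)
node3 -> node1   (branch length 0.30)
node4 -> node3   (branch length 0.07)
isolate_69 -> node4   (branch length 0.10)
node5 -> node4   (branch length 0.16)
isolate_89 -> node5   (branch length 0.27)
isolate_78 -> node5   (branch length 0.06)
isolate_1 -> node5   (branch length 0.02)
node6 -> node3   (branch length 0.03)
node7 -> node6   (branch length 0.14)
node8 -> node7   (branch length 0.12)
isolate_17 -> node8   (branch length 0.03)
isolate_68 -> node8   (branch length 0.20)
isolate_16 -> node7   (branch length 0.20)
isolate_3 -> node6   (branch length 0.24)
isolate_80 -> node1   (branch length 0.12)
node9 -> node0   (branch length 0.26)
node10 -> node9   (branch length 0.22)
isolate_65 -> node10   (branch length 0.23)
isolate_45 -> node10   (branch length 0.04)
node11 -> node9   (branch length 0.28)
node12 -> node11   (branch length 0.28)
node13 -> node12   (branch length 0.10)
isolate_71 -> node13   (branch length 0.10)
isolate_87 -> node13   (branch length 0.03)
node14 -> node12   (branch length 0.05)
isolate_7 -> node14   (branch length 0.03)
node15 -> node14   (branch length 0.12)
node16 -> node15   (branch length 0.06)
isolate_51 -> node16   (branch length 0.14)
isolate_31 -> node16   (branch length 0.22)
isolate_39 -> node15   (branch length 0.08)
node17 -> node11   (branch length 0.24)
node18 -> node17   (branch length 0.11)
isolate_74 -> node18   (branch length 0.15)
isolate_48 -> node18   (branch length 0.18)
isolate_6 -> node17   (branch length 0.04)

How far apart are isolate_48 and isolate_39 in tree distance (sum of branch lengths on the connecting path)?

1.06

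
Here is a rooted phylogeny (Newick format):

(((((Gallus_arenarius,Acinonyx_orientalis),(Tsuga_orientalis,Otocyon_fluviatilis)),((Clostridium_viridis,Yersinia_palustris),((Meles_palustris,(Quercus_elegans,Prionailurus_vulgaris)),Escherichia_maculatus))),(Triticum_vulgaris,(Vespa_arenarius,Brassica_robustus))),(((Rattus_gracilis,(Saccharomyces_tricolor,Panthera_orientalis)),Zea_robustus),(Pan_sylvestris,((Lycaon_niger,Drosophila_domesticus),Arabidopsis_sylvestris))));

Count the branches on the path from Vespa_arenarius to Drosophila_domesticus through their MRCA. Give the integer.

The MRCA of Vespa_arenarius and Drosophila_domesticus is the root of the tree.
From Vespa_arenarius up to that node: 4 branches. From Drosophila_domesticus up to the same node: 5 branches. Total: 4 + 5 = 9.

9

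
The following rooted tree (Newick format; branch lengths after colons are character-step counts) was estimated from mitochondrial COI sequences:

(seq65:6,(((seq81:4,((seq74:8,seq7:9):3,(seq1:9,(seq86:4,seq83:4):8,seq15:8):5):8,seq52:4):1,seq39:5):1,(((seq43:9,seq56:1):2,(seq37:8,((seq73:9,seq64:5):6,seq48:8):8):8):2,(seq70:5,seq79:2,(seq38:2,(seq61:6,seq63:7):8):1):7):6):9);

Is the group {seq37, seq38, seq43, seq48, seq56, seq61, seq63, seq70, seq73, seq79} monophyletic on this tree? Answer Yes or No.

The MRCA of the listed taxa subtends (((seq43,seq56),(seq37,((seq73,seq64),seq48))),(seq70,seq79,(seq38,(seq61,seq63)))).
That clade also contains seq64, which is not in the proposed group, so the group is not monophyletic.

No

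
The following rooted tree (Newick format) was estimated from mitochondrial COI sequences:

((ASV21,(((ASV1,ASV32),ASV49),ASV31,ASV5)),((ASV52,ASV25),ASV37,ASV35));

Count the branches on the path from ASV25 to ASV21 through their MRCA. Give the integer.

5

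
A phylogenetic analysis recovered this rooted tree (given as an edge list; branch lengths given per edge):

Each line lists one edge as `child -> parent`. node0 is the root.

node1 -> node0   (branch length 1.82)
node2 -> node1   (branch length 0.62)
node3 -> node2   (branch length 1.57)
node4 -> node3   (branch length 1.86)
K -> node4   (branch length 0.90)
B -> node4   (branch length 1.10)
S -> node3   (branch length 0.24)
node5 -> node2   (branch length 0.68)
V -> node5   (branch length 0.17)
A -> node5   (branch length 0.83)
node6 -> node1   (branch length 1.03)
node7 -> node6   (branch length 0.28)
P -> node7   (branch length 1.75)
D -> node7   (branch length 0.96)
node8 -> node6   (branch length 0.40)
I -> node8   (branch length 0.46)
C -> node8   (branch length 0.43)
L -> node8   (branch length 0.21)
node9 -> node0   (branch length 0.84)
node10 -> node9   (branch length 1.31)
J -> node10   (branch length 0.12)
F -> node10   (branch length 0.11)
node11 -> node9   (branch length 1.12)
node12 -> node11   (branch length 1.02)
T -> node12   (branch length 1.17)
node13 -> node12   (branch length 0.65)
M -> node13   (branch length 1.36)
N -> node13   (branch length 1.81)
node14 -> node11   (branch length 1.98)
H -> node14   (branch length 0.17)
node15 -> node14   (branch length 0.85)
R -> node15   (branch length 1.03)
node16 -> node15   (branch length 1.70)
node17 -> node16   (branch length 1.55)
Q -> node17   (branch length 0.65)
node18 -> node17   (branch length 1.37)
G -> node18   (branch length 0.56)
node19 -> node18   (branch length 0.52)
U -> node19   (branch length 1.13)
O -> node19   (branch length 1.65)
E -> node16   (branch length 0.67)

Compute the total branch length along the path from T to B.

11.12

The path runs T → … → MRCA → … → B; the MRCA is the root of the tree.
Branch lengths along that path: 1.17 + 1.02 + 1.12 + 0.84 + 1.82 + 0.62 + 1.57 + 1.86 + 1.10 = 11.12.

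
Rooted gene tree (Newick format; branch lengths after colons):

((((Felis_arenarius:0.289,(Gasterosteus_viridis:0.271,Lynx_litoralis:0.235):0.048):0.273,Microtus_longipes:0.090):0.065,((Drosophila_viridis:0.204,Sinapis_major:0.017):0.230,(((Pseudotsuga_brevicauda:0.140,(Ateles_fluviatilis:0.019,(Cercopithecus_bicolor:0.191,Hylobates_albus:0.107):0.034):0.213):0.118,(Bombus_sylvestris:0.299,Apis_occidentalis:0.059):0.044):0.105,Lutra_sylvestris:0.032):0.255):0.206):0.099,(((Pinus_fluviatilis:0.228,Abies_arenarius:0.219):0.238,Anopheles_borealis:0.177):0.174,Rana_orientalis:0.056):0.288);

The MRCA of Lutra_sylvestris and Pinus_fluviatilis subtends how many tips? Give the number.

The MRCA of Lutra_sylvestris and Pinus_fluviatilis is the root, so the clade is the entire tree.
That clade contains 17 terminal taxa: Abies_arenarius, Anopheles_borealis, Apis_occidentalis, Ateles_fluviatilis, Bombus_sylvestris, Cercopithecus_bicolor, Drosophila_viridis, Felis_arenarius, Gasterosteus_viridis, Hylobates_albus, Lutra_sylvestris, Lynx_litoralis, Microtus_longipes, Pinus_fluviatilis, Pseudotsuga_brevicauda, Rana_orientalis, Sinapis_major.

17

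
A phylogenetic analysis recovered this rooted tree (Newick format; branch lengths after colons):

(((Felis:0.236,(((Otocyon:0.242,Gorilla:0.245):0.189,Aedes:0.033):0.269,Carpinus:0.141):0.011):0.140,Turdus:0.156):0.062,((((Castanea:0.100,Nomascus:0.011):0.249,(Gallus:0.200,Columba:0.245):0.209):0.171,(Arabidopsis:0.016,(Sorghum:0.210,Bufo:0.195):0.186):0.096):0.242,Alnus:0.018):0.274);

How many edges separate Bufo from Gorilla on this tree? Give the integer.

11

The MRCA of Bufo and Gorilla is the root of the tree.
From Bufo up to that node: 5 branches. From Gorilla up to the same node: 6 branches. Total: 5 + 6 = 11.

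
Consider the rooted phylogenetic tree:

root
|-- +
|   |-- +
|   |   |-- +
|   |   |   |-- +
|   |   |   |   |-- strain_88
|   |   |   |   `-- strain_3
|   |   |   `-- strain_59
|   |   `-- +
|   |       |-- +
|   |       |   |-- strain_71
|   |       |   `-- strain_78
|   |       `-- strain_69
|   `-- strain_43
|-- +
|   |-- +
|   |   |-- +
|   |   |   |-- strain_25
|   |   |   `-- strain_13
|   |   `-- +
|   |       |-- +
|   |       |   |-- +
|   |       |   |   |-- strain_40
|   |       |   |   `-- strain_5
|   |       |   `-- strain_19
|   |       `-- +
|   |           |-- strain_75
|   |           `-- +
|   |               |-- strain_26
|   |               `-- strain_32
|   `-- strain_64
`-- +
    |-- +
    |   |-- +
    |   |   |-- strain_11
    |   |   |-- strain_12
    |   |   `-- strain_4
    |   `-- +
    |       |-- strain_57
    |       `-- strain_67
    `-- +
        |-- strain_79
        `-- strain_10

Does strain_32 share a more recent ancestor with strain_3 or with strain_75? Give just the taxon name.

The MRCA of strain_32 and strain_75 subtends (strain_75,(strain_26,strain_32)) (3 taxa).
The MRCA of strain_32 and strain_3 is the root, subtending the entire tree (23 taxa).
The first is nested inside the second, so strain_32 shares a more recent common ancestor with strain_75.

strain_75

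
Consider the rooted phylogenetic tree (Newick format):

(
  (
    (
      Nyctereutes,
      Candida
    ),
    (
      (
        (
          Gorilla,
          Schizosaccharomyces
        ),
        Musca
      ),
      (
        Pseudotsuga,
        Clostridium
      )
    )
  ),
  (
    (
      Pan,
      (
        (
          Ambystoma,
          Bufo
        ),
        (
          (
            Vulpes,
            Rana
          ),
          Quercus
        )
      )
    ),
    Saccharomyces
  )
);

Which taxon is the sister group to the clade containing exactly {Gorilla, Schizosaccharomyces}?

The clade containing exactly {Gorilla, Schizosaccharomyces} attaches to the tree at the node subtending ((Gorilla,Schizosaccharomyces),Musca).
The other lineage descending from that same node — the sister group — is the single tip Musca.

Musca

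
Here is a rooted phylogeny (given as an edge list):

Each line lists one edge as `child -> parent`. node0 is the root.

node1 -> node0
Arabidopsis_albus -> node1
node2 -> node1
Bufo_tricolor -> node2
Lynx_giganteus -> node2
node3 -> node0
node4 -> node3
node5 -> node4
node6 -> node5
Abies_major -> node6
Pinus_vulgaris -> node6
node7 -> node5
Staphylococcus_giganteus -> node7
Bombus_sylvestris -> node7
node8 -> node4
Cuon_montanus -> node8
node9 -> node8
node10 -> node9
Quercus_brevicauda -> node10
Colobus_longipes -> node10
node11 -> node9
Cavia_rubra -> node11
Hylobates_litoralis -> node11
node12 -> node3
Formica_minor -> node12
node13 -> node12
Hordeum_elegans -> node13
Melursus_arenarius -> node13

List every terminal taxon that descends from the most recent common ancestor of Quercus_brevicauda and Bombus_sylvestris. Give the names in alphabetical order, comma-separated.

Tracing Quercus_brevicauda: it sits inside (Quercus_brevicauda,Colobus_longipes).
Tracing Bombus_sylvestris: it sits inside (Staphylococcus_giganteus,Bombus_sylvestris).
The smallest clade enclosing both is (((Abies_major,Pinus_vulgaris),(Staphylococcus_giganteus,Bombus_sylvestris)),(Cuon_montanus,((Quercus_brevicauda,Colobus_longipes),(Cavia_rubra,Hylobates_litoralis)))); the answer is its 9 terminal taxa in alphabetical order.

Abies_major, Bombus_sylvestris, Cavia_rubra, Colobus_longipes, Cuon_montanus, Hylobates_litoralis, Pinus_vulgaris, Quercus_brevicauda, Staphylococcus_giganteus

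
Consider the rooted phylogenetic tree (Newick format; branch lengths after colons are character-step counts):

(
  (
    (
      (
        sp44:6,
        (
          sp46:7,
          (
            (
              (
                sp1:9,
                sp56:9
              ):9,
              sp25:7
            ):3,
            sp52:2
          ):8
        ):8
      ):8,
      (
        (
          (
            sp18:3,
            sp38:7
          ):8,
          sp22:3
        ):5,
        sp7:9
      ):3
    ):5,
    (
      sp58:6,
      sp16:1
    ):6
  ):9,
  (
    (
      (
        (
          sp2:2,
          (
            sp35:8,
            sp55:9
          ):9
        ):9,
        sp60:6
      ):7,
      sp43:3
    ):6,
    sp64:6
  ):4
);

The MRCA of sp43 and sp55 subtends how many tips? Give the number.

The MRCA of sp43 and sp55 is the node subtending (((sp2,(sp35,sp55)),sp60),sp43).
That clade contains 5 terminal taxa: sp2, sp35, sp43, sp55, sp60.

5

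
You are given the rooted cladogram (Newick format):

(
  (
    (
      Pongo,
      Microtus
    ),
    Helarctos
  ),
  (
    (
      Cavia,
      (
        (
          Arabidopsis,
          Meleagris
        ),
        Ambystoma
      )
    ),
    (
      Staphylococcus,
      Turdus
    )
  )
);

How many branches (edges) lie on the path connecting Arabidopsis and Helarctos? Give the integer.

7

The MRCA of Arabidopsis and Helarctos is the root of the tree.
From Arabidopsis up to that node: 5 branches. From Helarctos up to the same node: 2 branches. Total: 5 + 2 = 7.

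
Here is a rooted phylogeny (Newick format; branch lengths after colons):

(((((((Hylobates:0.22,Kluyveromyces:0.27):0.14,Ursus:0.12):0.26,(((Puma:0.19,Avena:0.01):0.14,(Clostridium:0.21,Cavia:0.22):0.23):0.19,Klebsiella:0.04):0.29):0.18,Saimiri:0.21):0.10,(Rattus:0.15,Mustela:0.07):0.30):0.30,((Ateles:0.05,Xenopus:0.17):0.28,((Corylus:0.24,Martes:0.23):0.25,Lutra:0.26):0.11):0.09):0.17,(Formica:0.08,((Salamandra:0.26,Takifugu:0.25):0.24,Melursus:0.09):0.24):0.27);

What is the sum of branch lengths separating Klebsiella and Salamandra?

2.09

The path runs Klebsiella → … → MRCA → … → Salamandra; the MRCA is the root of the tree.
Branch lengths along that path: 0.04 + 0.29 + 0.18 + 0.10 + 0.30 + 0.17 + 0.27 + 0.24 + 0.24 + 0.26 = 2.09.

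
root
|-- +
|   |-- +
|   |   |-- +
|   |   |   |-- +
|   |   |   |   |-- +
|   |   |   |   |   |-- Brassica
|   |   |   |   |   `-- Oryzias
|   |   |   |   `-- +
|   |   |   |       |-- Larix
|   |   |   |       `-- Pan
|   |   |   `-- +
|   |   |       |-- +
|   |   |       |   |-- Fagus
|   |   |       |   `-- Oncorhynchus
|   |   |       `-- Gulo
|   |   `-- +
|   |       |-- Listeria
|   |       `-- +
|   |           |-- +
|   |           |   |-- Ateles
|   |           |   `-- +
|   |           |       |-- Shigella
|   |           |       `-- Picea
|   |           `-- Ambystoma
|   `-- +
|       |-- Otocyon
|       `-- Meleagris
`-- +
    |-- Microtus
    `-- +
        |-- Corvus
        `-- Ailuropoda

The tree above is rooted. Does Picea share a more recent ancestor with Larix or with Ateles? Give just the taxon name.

Ateles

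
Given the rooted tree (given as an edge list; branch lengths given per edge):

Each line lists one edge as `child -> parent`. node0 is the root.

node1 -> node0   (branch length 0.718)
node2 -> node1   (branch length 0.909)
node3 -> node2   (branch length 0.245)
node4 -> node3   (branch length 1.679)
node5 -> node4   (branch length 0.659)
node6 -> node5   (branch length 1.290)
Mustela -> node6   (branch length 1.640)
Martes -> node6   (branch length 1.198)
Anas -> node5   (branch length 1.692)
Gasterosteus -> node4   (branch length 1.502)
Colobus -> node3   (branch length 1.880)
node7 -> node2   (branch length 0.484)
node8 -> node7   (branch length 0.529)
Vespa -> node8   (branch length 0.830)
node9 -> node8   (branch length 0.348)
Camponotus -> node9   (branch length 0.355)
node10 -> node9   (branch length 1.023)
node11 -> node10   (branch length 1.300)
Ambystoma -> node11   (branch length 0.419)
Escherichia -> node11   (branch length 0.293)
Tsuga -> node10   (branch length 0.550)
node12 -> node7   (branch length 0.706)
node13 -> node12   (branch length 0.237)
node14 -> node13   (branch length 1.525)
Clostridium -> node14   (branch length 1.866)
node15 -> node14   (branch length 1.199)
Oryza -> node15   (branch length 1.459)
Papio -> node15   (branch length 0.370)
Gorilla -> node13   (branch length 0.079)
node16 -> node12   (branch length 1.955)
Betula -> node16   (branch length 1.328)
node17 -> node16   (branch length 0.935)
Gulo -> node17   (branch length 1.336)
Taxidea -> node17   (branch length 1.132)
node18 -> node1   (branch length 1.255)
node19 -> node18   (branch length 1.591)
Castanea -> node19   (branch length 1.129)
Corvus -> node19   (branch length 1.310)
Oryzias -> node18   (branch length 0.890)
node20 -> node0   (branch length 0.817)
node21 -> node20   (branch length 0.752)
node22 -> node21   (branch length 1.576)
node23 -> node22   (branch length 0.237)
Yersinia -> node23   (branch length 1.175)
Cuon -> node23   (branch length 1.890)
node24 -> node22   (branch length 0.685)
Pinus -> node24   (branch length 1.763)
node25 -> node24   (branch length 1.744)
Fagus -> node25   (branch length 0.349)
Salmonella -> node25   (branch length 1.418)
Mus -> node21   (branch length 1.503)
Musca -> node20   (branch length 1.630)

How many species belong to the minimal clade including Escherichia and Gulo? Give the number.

The MRCA of Escherichia and Gulo is the node subtending ((Vespa,(Camponotus,((Ambystoma,Escherichia),Tsuga))),(((Clostridium,(Oryza,Papio)),Gorilla),(Betula,(Gulo,Taxidea)))).
That clade contains 12 terminal taxa: Ambystoma, Betula, Camponotus, Clostridium, Escherichia, Gorilla, Gulo, Oryza, Papio, Taxidea, Tsuga, Vespa.

12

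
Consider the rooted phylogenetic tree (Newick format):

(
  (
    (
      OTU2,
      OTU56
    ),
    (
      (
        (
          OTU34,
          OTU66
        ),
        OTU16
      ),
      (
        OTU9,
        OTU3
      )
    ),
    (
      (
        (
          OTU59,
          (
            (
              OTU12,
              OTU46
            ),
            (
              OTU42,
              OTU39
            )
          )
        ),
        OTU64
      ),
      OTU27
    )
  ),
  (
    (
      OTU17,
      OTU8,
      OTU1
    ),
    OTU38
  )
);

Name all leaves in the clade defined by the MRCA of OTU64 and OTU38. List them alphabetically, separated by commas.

Tracing OTU64: it sits inside ((OTU59,((OTU12,OTU46),(OTU42,OTU39))),OTU64).
Tracing OTU38: it sits inside ((OTU17,OTU8,OTU1),OTU38).
The smallest clade enclosing both is the whole tree (their MRCA is the root), so the answer is all 18 tips in alphabetical order.

OTU1, OTU12, OTU16, OTU17, OTU2, OTU27, OTU3, OTU34, OTU38, OTU39, OTU42, OTU46, OTU56, OTU59, OTU64, OTU66, OTU8, OTU9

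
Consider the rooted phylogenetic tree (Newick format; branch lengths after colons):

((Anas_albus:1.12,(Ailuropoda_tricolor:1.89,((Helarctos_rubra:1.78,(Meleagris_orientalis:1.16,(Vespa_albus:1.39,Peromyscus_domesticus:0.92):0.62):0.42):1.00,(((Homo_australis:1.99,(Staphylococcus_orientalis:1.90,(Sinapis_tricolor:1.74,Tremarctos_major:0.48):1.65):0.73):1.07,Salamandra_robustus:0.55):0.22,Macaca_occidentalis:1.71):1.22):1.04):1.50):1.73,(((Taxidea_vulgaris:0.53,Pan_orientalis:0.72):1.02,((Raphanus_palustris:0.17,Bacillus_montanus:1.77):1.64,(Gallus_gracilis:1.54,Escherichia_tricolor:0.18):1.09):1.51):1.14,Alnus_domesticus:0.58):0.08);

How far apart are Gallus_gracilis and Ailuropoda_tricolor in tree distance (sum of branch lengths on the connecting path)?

10.48

The path runs Gallus_gracilis → … → MRCA → … → Ailuropoda_tricolor; the MRCA is the root of the tree.
Branch lengths along that path: 1.54 + 1.09 + 1.51 + 1.14 + 0.08 + 1.73 + 1.50 + 1.89 = 10.48.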